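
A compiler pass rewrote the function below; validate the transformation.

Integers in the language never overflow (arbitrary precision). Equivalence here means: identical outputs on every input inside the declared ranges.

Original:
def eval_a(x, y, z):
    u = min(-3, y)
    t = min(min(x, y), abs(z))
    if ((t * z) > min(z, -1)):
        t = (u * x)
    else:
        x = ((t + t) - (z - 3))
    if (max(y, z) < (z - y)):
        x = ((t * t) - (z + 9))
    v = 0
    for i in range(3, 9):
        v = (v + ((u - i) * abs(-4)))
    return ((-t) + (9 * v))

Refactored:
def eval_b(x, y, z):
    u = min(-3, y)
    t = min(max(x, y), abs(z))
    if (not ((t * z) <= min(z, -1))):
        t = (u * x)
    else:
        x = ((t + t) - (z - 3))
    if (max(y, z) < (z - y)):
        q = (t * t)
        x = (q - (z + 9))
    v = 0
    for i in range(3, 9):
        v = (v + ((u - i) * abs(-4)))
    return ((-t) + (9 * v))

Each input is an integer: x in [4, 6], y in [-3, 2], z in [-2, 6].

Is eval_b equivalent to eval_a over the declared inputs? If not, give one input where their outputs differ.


Try x=4, y=-3, z=-2.
eval_a: u := -3 | t := -3 | ((t * z) > min(z, -1)): true | t := -12 | (max(y, z) < (z - y)): true | x := 137 | v := 0 | iter i=3: | v := -24 | iter i=4: | v := -52 | iter i=5: | v := -84 | iter i=6: | v := -120 | iter i=7: | v := -160 | iter i=8: | v := -204 | result -1824
eval_b: u := -3 | t := 2 | (not ((t * z) <= min(z, -1))): false | x := 9 | (max(y, z) < (z - y)): true | q := 4 | x := -3 | v := 0 | iter i=3: | v := -24 | iter i=4: | v := -52 | iter i=5: | v := -84 | iter i=6: | v := -120 | iter i=7: | v := -160 | iter i=8: | v := -204 | result -1838
-1824 and -1838 differ, so these are not the same function on this domain.
verdict: not equivalent; witness: x=4, y=-3, z=-2


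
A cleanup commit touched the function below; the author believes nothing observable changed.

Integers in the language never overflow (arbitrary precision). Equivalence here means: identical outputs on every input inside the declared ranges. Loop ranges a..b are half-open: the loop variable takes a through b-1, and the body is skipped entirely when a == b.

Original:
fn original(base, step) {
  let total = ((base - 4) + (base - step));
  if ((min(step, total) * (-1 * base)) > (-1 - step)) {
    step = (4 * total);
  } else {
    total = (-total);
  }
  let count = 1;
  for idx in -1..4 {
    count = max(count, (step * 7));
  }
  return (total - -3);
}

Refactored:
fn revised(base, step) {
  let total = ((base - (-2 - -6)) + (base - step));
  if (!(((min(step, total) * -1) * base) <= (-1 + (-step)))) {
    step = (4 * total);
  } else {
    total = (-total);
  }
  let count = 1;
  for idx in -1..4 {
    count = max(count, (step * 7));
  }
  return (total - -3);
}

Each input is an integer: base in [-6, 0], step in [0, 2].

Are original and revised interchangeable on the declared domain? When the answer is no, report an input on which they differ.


This is a faithful refactor — comparison usage differs; also boolean connective usage differs; also arithmetic usage differs; also constant usage differs, but the computed results match everywhere.
Spot check at base=-2, step=2 — original: total = -10; ((min(step, total) * (-1 * base)) > (-1 - step)) -> false; total = 10; count = 1; [idx=-1]; count = 14; [idx=0]; count = 14; [idx=1]; count = 14; [idx=2]; count = 14; [idx=3]; count = 14; return 13. revised: total = -10; (!(((min(step, total) * -1) * base) <= (-1 + (-step)))) -> false; total = 10; count = 1; [idx=-1]; count = 14; [idx=0]; count = 14; [idx=1]; count = 14; [idx=2]; count = 14; [idx=3]; count = 14; return 13. Both give 13.
Across all 21 domain points the two functions coincide.
verdict: equivalent


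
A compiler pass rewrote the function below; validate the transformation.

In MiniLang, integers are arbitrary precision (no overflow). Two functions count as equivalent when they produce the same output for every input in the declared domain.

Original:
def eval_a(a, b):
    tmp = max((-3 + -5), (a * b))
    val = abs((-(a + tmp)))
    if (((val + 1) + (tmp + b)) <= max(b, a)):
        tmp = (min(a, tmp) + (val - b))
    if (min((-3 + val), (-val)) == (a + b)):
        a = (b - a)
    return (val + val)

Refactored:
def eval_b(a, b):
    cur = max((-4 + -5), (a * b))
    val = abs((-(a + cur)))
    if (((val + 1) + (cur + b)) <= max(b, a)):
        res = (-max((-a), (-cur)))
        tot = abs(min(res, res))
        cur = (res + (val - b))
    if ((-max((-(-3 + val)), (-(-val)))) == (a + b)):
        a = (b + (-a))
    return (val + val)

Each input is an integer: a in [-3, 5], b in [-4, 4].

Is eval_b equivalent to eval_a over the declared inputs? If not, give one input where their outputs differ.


Run the pair on a=-3, b=3.
eval_a: tmp becomes -8; next val becomes 11; next (((val + 1) + (tmp + b)) <= max(b, a)) evaluates to false; next (min((-3 + val), (-val)) == (a + b)) evaluates to false; next final value 22
eval_b: cur becomes -9; next val becomes 12; next (((val + 1) + (cur + b)) <= max(b, a)) evaluates to false; next ((-max((-(-3 + val)), (-(-val)))) == (a + b)) evaluates to false; next final value 24
22 against 24: the behavior changed.
verdict: not equivalent; witness: a=-3, b=3


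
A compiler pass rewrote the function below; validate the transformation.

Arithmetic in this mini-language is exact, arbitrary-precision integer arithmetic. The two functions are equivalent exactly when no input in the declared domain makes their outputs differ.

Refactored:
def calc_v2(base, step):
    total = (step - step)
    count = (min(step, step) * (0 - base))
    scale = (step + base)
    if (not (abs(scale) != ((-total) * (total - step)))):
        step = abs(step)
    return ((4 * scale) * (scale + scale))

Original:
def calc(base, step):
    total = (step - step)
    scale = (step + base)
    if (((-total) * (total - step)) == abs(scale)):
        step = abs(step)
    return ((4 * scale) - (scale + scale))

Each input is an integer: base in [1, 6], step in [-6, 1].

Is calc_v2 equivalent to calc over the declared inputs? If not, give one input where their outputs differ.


base=1, step=-6 yields -10 from calc but 200 from calc_v2.
verdict: not equivalent; witness: base=1, step=-6


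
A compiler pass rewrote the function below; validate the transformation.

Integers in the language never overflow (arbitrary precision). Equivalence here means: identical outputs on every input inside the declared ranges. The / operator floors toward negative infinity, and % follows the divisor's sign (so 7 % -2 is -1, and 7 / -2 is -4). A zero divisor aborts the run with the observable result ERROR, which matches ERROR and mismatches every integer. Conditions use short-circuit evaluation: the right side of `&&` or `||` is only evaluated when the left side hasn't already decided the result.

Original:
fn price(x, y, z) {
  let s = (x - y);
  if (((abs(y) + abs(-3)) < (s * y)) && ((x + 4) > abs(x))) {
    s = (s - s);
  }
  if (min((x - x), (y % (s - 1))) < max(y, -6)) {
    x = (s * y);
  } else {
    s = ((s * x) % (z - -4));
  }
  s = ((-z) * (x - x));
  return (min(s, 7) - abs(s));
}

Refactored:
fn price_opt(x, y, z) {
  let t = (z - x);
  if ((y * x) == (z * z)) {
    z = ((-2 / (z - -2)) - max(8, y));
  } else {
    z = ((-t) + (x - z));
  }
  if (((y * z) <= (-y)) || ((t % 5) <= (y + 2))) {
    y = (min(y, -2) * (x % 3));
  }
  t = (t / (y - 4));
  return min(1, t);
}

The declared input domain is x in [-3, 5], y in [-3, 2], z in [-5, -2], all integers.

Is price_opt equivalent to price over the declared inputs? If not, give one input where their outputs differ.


At x=-3, y=-3, z=-4: price gives ERROR, price_opt gives 0.
verdict: not equivalent; witness: x=-3, y=-3, z=-4


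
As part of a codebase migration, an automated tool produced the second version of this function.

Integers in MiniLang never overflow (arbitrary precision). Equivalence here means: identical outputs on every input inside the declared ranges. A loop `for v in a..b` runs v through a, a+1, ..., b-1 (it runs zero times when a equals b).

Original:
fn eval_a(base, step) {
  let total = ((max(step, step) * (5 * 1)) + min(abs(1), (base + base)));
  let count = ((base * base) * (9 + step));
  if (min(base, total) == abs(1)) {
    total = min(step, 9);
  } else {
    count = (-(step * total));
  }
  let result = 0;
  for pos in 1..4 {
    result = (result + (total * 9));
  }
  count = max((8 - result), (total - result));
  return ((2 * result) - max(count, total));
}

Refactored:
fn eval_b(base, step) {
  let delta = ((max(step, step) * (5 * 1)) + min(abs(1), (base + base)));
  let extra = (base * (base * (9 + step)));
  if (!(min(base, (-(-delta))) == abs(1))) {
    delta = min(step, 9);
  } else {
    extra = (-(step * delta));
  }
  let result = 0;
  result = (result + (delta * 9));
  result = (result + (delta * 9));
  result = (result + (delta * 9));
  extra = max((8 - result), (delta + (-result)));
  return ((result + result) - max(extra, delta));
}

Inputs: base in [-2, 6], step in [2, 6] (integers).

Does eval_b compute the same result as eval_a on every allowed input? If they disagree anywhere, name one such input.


Try base=-2, step=2.
eval_a: total becomes 6; next count becomes 44; next (min(base, total) == abs(1)) evaluates to false; next count becomes -12; next result becomes 0; next at pos=1:; next result becomes 54; next at pos=2:; next result becomes 108; next at pos=3:; next result becomes 162; next count becomes -154; next final value 318
eval_b: delta becomes 6; next extra becomes 44; next (!(min(base, (-(-delta))) == abs(1))) evaluates to true; next delta becomes 2; next result becomes 0; next result becomes 18; next result becomes 36; next result becomes 54; next extra becomes -46; next final value 106
318 and 106 differ, so these are not the same function on this domain.
verdict: not equivalent; witness: base=-2, step=2


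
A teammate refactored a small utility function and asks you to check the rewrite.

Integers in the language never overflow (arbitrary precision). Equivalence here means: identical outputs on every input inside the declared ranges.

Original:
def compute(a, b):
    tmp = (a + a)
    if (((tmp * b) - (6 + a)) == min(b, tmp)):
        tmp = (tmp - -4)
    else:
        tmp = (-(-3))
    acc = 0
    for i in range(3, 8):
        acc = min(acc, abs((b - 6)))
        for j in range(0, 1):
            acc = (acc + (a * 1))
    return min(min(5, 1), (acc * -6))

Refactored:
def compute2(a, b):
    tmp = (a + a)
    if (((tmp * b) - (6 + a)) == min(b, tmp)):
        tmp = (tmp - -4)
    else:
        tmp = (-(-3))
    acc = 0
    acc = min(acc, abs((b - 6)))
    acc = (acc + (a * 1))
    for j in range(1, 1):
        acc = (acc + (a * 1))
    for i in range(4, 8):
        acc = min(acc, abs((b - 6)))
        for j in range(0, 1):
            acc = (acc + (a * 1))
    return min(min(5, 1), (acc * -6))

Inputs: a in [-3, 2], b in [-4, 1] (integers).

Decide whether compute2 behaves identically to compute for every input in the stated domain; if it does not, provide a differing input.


This is a faithful refactor — constant usage differs; statement counts differ; min/max/abs usage differs; arithmetic usage differs; loop structure differs, but the computed results match everywhere.
One worked example (a=0, b=-2) — compute: tmp=0, then (((tmp * b) - (6 + a)) == min(b, tmp)) is false, then tmp=3, then acc=0, then (i=3), then acc=0, then (j=0), then acc=0, then (i=4), then acc=0, then (j=0), then acc=0, then (i=5), then acc=0, then (j=0), then acc=0, then (i=6), then acc=0, then (j=0), then acc=0, then (i=7), then acc=0, then (j=0), then acc=0, then returns 0; compute2: tmp=0, then (((tmp * b) - (6 + a)) == min(b, tmp)) is false, then tmp=3, then acc=0, then acc=0, then acc=0, then the loop over j runs zero times, then (i=4), then acc=0, then (j=0), then acc=0, then (i=5), then acc=0, then (j=0), then acc=0, then (i=6), then acc=0, then (j=0), then acc=0, then (i=7), then acc=0, then (j=0), then acc=0, then returns 0; agreement on 0.
Every one of the 36 inputs gives matching results.
verdict: equivalent


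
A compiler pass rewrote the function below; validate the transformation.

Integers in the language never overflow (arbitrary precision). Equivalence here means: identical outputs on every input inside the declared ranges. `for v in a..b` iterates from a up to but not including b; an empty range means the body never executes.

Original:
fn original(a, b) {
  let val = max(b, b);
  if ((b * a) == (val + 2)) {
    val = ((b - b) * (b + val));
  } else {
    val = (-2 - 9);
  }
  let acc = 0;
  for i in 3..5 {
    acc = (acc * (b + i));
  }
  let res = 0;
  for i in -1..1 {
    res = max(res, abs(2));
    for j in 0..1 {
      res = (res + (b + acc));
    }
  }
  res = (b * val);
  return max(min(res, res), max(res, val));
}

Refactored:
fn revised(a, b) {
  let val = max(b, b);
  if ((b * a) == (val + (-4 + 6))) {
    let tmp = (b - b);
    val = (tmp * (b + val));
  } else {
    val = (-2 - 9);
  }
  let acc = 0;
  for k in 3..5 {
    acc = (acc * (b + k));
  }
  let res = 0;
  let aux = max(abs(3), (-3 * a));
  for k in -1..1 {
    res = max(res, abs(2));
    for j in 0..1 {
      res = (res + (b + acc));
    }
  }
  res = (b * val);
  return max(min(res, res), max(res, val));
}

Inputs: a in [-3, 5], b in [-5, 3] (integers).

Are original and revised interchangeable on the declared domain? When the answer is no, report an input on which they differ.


The two versions differ — the changes include statement counts differ; local variable names differ; min/max/abs usage differs; arithmetic usage differs; constant usage differs.
Spot check at a=-1, b=-2 — original: val becomes -2; next ((b * a) == (val + 2)) evaluates to false; next val becomes -11; next acc becomes 0; next at i=3:; next acc becomes 0; next at i=4:; next acc becomes 0; next res becomes 0; next at i=-1:; next res becomes 2; next at j=0:; next res becomes 0; next at i=0:; next res becomes 2; next at j=0:; next res becomes 0; next res becomes 22; next final value 22. revised: val becomes -2; next ((b * a) == (val + (-4 + 6))) evaluates to false; next val becomes -11; next acc becomes 0; next at k=3:; next acc becomes 0; next at k=4:; next acc becomes 0; next res becomes 0; next aux becomes 3; next at k=-1:; next res becomes 2; next at j=0:; next res becomes 0; next at k=0:; next res becomes 2; next at j=0:; next res becomes 0; next res becomes 22; next final value 22. Both give 22.
Across all 81 domain points the two functions coincide.
verdict: equivalent


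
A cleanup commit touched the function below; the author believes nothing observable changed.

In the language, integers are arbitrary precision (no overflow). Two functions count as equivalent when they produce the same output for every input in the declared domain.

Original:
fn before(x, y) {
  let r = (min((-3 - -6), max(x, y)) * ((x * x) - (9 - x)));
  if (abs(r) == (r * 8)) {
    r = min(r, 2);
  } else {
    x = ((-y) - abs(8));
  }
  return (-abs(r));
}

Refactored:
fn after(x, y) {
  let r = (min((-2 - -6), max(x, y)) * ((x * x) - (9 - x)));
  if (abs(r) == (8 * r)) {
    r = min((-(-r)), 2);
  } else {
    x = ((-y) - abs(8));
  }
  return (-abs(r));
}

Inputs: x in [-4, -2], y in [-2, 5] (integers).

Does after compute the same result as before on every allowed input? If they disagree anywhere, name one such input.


The rewrite breaks on x=-4, y=4, where the results are -9 and -12.
before: r=9, then (abs(r) == (r * 8)) is false, then x=-12, then returns -9
after: r=12, then (abs(r) == (8 * r)) is false, then x=-12, then returns -12
verdict: not equivalent; witness: x=-4, y=4


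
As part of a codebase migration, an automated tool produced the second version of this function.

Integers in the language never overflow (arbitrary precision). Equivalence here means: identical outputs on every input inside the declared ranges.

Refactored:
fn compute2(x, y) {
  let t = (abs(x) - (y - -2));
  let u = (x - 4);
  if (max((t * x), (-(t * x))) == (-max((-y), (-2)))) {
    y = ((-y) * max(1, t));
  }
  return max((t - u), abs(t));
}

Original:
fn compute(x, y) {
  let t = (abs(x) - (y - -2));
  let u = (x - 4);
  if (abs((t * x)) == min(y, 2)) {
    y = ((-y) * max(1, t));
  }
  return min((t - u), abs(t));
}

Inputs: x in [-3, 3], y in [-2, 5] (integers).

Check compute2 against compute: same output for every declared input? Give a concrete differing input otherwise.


The rewrite breaks on x=-3, y=-2, where the results are 3 and 10.
compute: t = 3; u = -7; (abs((t * x)) == min(y, 2)) -> false; return 3
compute2: t = 3; u = -7; (max((t * x), (-(t * x))) == (-max((-y), (-2)))) -> false; return 10
verdict: not equivalent; witness: x=-3, y=-2


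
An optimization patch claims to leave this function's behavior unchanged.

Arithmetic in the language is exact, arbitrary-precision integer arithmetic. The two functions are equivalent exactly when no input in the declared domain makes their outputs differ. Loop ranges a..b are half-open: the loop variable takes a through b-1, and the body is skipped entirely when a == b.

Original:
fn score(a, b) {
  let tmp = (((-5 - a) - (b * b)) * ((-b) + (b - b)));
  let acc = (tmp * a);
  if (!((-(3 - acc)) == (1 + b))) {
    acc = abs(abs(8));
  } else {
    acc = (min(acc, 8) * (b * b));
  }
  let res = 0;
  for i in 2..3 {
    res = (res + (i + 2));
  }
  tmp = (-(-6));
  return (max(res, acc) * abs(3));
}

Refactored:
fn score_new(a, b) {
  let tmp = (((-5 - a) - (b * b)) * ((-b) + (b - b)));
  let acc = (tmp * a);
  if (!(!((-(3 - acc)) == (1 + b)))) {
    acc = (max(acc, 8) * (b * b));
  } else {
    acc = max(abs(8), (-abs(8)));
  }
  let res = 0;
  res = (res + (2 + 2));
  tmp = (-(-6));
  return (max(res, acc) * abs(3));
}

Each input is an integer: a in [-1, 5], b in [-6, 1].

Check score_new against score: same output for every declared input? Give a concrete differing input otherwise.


On input a=0, b=-4, score returns 12 while score_new returns 384.
verdict: not equivalent; witness: a=0, b=-4


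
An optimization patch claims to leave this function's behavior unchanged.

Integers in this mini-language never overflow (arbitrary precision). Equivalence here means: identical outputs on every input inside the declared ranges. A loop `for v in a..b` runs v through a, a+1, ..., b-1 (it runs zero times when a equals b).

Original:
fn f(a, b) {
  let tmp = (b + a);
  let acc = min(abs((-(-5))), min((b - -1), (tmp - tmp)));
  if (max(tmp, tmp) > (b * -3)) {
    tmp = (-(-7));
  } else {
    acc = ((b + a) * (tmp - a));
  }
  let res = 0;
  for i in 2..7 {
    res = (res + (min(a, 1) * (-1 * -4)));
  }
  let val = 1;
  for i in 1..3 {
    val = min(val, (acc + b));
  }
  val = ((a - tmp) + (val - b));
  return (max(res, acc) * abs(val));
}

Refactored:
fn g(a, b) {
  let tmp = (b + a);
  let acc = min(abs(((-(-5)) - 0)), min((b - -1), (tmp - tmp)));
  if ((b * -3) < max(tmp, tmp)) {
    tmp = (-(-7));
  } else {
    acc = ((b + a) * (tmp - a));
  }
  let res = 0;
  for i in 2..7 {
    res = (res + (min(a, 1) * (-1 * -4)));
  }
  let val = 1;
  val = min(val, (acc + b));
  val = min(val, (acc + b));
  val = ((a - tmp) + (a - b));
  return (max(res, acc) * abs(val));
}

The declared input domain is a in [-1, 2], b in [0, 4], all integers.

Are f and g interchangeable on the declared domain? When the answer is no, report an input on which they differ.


On input a=1, b=0, f returns 120 while g returns 100.
verdict: not equivalent; witness: a=1, b=0


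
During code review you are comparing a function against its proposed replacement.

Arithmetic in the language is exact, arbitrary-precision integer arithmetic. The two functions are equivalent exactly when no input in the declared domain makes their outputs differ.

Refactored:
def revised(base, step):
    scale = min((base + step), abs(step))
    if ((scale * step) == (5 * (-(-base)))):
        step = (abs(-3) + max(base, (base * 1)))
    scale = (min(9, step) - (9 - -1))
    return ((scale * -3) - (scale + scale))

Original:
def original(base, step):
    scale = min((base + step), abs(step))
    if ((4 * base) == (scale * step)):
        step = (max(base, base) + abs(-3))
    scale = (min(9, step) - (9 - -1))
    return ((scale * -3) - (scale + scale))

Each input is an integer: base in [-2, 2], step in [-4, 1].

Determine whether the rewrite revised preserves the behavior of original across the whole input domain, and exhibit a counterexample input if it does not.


Consider the input base=2, step=-4.
original: scale=-2, then ((4 * base) == (scale * step)) is true, then step=5, then scale=-5, then returns 25
revised: scale=-2, then ((scale * step) == (5 * (-(-base)))) is false, then scale=-14, then returns 70
25 against 70: the behavior changed.
verdict: not equivalent; witness: base=2, step=-4


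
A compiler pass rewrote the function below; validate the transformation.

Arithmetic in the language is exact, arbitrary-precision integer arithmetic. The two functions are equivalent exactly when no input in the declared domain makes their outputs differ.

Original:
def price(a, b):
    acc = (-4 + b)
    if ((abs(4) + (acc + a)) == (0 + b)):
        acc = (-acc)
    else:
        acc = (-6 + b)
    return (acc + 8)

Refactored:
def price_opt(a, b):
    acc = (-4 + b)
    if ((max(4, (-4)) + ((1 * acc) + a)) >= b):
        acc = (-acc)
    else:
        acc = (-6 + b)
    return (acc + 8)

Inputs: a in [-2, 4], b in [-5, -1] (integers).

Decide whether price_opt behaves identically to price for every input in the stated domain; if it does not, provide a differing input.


Evaluate both at a=1, b=-5.
price: acc=-9, then ((abs(4) + (acc + a)) == (0 + b)) is false, then acc=-11, then returns -3
price_opt: acc=-9, then ((max(4, (-4)) + ((1 * acc) + a)) >= b) is true, then acc=9, then returns 17
-3 and 17 differ, so these are not the same function on this domain.
verdict: not equivalent; witness: a=1, b=-5


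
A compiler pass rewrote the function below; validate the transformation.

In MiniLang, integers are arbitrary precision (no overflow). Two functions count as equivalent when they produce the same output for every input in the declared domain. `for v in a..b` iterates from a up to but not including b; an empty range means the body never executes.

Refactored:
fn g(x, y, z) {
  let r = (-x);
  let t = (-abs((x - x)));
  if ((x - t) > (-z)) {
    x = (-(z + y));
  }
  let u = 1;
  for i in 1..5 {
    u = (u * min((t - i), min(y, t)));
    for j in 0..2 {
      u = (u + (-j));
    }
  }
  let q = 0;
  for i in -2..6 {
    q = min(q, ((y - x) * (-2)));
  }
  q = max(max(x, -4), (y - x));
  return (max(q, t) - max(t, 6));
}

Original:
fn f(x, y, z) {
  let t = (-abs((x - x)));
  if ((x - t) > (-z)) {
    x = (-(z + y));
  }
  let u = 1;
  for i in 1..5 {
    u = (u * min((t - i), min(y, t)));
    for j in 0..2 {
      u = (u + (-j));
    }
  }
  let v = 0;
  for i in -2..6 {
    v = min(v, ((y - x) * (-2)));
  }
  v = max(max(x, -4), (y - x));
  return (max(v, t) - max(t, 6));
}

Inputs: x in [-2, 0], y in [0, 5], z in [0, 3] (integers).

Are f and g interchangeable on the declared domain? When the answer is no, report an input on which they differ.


Changes here: local variable names differ; statement counts differ; the full 72-point sweep finds no disagreement.
verdict: equivalent


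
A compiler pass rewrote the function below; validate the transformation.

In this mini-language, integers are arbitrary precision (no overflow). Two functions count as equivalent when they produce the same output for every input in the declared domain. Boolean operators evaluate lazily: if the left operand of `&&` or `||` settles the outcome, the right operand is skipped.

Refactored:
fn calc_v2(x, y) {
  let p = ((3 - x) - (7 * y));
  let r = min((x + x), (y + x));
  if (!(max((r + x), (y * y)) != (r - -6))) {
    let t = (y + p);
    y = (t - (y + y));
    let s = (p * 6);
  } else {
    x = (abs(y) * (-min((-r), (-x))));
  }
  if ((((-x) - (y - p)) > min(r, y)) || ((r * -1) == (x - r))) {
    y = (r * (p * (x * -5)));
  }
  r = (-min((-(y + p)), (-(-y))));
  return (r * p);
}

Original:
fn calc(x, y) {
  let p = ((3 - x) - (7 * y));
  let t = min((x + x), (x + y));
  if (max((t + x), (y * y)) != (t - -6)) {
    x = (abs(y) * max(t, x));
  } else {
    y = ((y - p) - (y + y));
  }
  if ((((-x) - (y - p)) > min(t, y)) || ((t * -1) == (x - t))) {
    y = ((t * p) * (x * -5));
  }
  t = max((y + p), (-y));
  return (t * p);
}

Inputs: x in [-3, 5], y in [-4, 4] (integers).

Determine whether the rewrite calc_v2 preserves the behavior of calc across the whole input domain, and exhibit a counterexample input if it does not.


There is a counterexample at x=-1, y=2: 20 on one side, -900 on the other.
calc: p=-10, then t=-2, then (max((t + x), (y * y)) != (t - -6)) is false, then y=8, then ((((-x) - (y - p)) > min(t, y)) || ((t * -1) == (x - t))) is false, then t=-2, then returns 20
calc_v2: p=-10, then r=-2, then (!(max((r + x), (y * y)) != (r - -6))) is true, then t=-8, then y=-12, then s=-60, then ((((-x) - (y - p)) > min(r, y)) || ((r * -1) == (x - r))) is true, then y=100, then r=90, then returns -900
verdict: not equivalent; witness: x=-1, y=2


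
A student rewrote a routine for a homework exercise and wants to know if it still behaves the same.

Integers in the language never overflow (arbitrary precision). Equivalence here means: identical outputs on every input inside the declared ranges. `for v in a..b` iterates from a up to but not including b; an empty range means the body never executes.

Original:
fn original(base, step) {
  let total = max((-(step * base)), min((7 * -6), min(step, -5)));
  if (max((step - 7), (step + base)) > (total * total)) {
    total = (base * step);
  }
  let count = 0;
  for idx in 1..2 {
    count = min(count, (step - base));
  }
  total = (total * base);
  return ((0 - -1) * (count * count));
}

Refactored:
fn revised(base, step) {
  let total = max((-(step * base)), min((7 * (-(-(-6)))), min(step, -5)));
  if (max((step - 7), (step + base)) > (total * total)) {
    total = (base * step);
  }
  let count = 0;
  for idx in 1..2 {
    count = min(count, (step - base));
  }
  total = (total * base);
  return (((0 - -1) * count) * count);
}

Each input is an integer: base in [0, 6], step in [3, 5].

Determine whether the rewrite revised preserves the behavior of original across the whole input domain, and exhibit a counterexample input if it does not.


The two versions differ — the changes include same computation, different form.
Tracing base=1, step=5: original: total becomes -5; next (max((step - 7), (step + base)) > (total * total)) evaluates to false; next count becomes 0; next at idx=1:; next count becomes 0; next total becomes -5; next final value 0 | revised: total becomes -5; next (max((step - 7), (step + base)) > (total * total)) evaluates to false; next count becomes 0; next at idx=1:; next count becomes 0; next total becomes -5; next final value 0 — matching result 0.
Across all 21 domain points the two functions coincide.
verdict: equivalent


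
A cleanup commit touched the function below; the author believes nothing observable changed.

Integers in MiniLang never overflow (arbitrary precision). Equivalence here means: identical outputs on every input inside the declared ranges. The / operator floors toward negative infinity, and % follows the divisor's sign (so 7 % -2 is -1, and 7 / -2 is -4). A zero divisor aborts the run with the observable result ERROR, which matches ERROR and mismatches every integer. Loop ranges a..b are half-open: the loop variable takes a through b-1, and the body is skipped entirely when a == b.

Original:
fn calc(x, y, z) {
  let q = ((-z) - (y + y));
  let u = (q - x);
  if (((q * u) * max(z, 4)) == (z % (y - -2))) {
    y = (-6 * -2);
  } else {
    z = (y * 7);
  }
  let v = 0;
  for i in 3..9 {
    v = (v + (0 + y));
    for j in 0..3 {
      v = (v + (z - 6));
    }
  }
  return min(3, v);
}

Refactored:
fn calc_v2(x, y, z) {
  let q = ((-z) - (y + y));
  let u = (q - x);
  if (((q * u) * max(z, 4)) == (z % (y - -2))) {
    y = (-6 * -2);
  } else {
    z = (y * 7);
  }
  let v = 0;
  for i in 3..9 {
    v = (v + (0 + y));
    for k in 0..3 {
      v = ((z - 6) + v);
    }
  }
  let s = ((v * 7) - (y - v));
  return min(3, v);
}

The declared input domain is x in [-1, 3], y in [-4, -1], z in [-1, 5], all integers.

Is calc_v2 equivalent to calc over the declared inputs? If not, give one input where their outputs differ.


Behavior is preserved: although statement counts differ; arithmetic usage differs; local variable names differ; constant usage differs, the outputs never diverge.
One worked example (x=-1, y=-4, z=-1) — calc: q becomes 9; next u becomes 10; next (((q * u) * max(z, 4)) == (z % (y - -2))) evaluates to false; next z becomes -28; next v becomes 0; next at i=3:; next v becomes -4; next at j=0:; next v becomes -38; next at j=1:; next v becomes -72; next at j=2:; next v becomes -106; next at i=4:; next v becomes -110; next at j=0:; next v becomes -144; next at j=1:; next v becomes -178; next at j=2:; next v becomes -212; next at i=5:; next v becomes -216; next at j=0:; next v becomes -250; next at j=1:; next v becomes -284; next at j=2:; next v becomes -318; next at i=6:; next v becomes -322; next at j=0:; next v becomes -356; next at j=1:; next v becomes -390; next at j=2:; next v becomes -424; next at i=7:; next v becomes -428; next at j=0:; next v becomes -462; next at j=1:; next v becomes -496; next at j=2:; next v becomes -530; next at i=8:; next v becomes -534; next at j=0:; next v becomes -568; next at j=1:; next v becomes -602; next at j=2:; next v becomes -636; next final value -636; calc_v2: q becomes 9; next u becomes 10; next (((q * u) * max(z, 4)) == (z % (y - -2))) evaluates to false; next z becomes -28; next v becomes 0; next at i=3:; next v becomes -4; next at k=0:; next v becomes -38; next at k=1:; next v becomes -72; next at k=2:; next v becomes -106; next at i=4:; next v becomes -110; next at k=0:; next v becomes -144; next at k=1:; next v becomes -178; next at k=2:; next v becomes -212; next at i=5:; next v becomes -216; next at k=0:; next v becomes -250; next at k=1:; next v becomes -284; next at k=2:; next v becomes -318; next at i=6:; next v becomes -322; next at k=0:; next v becomes -356; next at k=1:; next v becomes -390; next at k=2:; next v becomes -424; next at i=7:; next v becomes -428; next at k=0:; next v becomes -462; next at k=1:; next v becomes -496; next at k=2:; next v becomes -530; next at i=8:; next v becomes -534; next at k=0:; next v becomes -568; next at k=1:; next v becomes -602; next at k=2:; next v becomes -636; next s becomes -5084; next final value -636; agreement on -636.
Sweeping the whole domain (140 inputs) finds no disagreement.
verdict: equivalent


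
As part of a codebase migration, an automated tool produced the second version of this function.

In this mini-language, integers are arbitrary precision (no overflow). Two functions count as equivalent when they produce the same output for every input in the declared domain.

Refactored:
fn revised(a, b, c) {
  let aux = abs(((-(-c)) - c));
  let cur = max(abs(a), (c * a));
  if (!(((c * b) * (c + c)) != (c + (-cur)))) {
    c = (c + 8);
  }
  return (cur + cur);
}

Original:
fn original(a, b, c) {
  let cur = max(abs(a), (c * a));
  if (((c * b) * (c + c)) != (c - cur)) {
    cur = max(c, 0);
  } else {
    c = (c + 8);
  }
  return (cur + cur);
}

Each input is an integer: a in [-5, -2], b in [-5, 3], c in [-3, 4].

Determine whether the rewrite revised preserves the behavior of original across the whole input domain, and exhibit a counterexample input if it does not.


These are not equivalent — on a=-5, b=-5, c=-3 the outputs split (0 vs 30).
original: cur becomes 15; next (((c * b) * (c + c)) != (c - cur)) evaluates to true; next cur becomes 0; next final value 0
revised: aux becomes 0; next cur becomes 15; next (!(((c * b) * (c + c)) != (c + (-cur)))) evaluates to false; next final value 30
verdict: not equivalent; witness: a=-5, b=-5, c=-3


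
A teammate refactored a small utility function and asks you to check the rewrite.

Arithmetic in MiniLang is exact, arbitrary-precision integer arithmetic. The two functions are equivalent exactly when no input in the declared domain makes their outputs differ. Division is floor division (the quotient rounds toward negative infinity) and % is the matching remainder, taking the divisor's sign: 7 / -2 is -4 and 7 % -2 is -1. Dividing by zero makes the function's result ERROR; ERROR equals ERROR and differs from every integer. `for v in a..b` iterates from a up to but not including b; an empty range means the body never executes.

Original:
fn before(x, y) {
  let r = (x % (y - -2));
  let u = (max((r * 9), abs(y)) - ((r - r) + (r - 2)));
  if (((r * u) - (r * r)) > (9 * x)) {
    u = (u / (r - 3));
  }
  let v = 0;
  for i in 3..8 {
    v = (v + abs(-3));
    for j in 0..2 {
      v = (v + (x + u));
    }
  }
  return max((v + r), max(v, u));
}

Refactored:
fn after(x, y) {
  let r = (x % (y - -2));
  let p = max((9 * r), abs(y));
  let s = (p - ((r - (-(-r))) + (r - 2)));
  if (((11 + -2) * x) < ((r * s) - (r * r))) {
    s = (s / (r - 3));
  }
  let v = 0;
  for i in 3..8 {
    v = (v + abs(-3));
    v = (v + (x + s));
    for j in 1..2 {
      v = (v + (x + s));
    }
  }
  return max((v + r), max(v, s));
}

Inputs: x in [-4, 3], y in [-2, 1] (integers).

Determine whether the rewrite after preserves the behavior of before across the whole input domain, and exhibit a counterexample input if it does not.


Comparing the listings, the differences include: constant usage differs, plus local variable names differ, plus statement counts differ, plus comparison usage differs, plus arithmetic usage differs, plus loop structure differs.
Tracing x=2, y=0: before: r := 0 | u := 2 | (((r * u) - (r * r)) > (9 * x)): false | v := 0 | iter i=3: | v := 3 | iter j=0: | v := 7 | iter j=1: | v := 11 | iter i=4: | v := 14 | iter j=0: | v := 18 | iter j=1: | v := 22 | iter i=5: | v := 25 | iter j=0: | v := 29 | iter j=1: | v := 33 | iter i=6: | v := 36 | iter j=0: | v := 40 | iter j=1: | v := 44 | iter i=7: | v := 47 | iter j=0: | v := 51 | iter j=1: | v := 55 | result 55 | after: r := 0 | p := 0 | s := 2 | (((11 + -2) * x) < ((r * s) - (r * r))): false | v := 0 | iter i=3: | v := 3 | v := 7 | iter j=1: | v := 11 | iter i=4: | v := 14 | v := 18 | iter j=1: | v := 22 | iter i=5: | v := 25 | v := 29 | iter j=1: | v := 33 | iter i=6: | v := 36 | v := 40 | iter j=1: | v := 44 | iter i=7: | v := 47 | v := 51 | iter j=1: | v := 55 | result 55 — matching result 55.
An exhaustive pass over the 32 declared inputs shows identical outputs.
verdict: equivalent


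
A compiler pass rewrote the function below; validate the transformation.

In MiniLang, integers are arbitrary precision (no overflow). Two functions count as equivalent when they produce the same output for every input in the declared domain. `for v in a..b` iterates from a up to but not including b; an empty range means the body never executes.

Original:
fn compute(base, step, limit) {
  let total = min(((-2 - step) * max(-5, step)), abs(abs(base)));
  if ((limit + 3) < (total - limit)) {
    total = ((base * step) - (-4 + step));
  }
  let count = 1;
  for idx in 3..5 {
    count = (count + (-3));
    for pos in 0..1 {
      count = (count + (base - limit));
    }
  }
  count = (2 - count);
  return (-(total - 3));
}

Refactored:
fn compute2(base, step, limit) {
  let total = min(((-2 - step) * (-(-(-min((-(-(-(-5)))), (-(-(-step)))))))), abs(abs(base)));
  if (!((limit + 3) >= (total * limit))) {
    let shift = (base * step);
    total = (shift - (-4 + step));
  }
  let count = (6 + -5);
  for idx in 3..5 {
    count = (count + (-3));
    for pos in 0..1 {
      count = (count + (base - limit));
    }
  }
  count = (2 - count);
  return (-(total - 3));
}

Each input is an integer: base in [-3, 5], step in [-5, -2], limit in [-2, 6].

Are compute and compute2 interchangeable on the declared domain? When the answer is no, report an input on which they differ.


These are not equivalent — on base=-3, step=-5, limit=-2 the outputs split (18 vs -21).
compute: total := -15 | ((limit + 3) < (total - limit)): false | count := 1 | iter idx=3: | count := -2 | iter pos=0: | count := -3 | iter idx=4: | count := -6 | iter pos=0: | count := -7 | count := 9 | result 18
compute2: total := -15 | (!((limit + 3) >= (total * limit))): true | shift := 15 | total := 24 | count := 1 | iter idx=3: | count := -2 | iter pos=0: | count := -3 | iter idx=4: | count := -6 | iter pos=0: | count := -7 | count := 9 | result -21
verdict: not equivalent; witness: base=-3, step=-5, limit=-2


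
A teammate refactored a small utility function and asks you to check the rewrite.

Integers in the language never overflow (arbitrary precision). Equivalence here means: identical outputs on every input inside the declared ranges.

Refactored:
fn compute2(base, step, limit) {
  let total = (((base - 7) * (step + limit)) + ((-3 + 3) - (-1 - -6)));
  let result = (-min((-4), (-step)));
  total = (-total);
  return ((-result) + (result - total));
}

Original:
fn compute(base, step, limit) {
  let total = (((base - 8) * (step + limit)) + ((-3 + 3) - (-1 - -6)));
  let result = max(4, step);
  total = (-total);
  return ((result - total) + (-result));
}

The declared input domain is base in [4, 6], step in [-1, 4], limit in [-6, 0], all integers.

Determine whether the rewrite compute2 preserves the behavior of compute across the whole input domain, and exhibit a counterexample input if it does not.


base=4, step=-1, limit=-6 yields 23 from compute but 16 from compute2.
verdict: not equivalent; witness: base=4, step=-1, limit=-6


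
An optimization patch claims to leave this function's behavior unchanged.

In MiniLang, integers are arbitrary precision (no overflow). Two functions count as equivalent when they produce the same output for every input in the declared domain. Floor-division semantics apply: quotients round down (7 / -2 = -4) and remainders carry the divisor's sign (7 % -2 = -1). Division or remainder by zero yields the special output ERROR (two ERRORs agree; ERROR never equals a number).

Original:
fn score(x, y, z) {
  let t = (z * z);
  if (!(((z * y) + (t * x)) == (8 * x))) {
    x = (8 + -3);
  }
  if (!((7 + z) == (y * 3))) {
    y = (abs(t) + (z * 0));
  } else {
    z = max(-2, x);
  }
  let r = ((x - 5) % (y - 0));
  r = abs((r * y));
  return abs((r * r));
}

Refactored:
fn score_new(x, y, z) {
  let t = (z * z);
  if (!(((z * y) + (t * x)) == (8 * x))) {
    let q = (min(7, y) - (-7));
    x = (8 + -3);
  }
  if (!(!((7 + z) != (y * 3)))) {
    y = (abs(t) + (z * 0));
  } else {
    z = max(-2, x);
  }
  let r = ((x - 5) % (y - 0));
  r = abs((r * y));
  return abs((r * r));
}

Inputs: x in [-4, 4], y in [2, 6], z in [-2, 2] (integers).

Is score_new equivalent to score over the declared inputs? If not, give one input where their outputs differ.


Behavior is preserved: although boolean connective usage differs, and comparison usage differs, and min/max/abs usage differs, and statement counts differ, and arithmetic usage differs, and constant usage differs, and local variable names differ, the outputs never diverge.
As a probe, take x=-4, y=6, z=0: score runs t := 0 | (!(((z * y) + (t * x)) == (8 * x))): true | x := 5 | (!((7 + z) == (y * 3))): true | y := 0 | divide-by-zero, output ERROR; score_new runs t := 0 | (!(((z * y) + (t * x)) == (8 * x))): true | q := 13 | x := 5 | (!(!((7 + z) != (y * 3)))): true | y := 0 | divide-by-zero, output ERROR; both end at ERROR.
Checked all 225 inputs in the declared domain: the outputs agree on every one.
verdict: equivalent


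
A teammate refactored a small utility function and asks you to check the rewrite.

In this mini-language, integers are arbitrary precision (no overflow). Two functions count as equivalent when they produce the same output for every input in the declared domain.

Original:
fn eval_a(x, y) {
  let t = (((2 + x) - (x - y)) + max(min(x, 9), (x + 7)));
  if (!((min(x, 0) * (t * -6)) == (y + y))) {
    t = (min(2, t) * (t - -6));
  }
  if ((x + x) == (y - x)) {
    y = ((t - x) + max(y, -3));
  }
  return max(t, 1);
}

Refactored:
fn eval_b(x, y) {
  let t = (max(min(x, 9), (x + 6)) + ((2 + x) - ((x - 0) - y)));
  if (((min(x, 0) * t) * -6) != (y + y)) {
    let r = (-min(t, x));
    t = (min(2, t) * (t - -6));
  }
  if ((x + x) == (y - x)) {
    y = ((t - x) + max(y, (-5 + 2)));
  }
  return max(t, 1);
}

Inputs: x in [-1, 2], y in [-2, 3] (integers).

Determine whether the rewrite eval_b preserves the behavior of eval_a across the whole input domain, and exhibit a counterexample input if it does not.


The rewrite breaks on x=-1, y=-2, where the results are 24 and 22.
eval_a: t := 6 | (!((min(x, 0) * (t * -6)) == (y + y))): true | t := 24 | ((x + x) == (y - x)): false | result 24
eval_b: t := 5 | (((min(x, 0) * t) * -6) != (y + y)): true | r := 1 | t := 22 | ((x + x) == (y - x)): false | result 22
verdict: not equivalent; witness: x=-1, y=-2
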